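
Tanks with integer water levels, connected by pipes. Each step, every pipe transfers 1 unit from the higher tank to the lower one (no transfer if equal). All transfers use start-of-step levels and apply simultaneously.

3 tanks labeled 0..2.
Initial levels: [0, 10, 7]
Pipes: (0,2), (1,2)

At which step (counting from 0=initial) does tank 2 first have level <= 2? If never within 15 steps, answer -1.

Step 1: flows [2->0,1->2] -> levels [1 9 7]
Step 2: flows [2->0,1->2] -> levels [2 8 7]
Step 3: flows [2->0,1->2] -> levels [3 7 7]
Step 4: flows [2->0,1=2] -> levels [4 7 6]
Step 5: flows [2->0,1->2] -> levels [5 6 6]
Step 6: flows [2->0,1=2] -> levels [6 6 5]
Step 7: flows [0->2,1->2] -> levels [5 5 7]
Step 8: flows [2->0,2->1] -> levels [6 6 5]
  -> period-2 cycle (repeats step 6); tank 2 never drops to <=2
Tank 2 never reaches <=2 within 15 steps

Answer: -1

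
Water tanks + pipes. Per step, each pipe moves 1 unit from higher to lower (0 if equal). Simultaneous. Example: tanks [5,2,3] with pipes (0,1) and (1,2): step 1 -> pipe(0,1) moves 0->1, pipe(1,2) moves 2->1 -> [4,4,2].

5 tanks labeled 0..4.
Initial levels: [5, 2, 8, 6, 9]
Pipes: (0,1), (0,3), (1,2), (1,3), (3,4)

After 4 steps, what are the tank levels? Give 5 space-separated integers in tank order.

Step 1: flows [0->1,3->0,2->1,3->1,4->3] -> levels [5 5 7 5 8]
Step 2: flows [0=1,0=3,2->1,1=3,4->3] -> levels [5 6 6 6 7]
Step 3: flows [1->0,3->0,1=2,1=3,4->3] -> levels [7 5 6 6 6]
Step 4: flows [0->1,0->3,2->1,3->1,3=4] -> levels [5 8 5 6 6]

Answer: 5 8 5 6 6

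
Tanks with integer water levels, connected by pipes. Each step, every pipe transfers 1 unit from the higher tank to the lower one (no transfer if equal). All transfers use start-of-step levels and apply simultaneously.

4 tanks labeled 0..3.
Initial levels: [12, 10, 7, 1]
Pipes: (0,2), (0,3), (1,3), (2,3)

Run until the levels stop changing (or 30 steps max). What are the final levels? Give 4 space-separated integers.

Step 1: flows [0->2,0->3,1->3,2->3] -> levels [10 9 7 4]
Step 2: flows [0->2,0->3,1->3,2->3] -> levels [8 8 7 7]
Step 3: flows [0->2,0->3,1->3,2=3] -> levels [6 7 8 9]
Step 4: flows [2->0,3->0,3->1,3->2] -> levels [8 8 8 6]
Step 5: flows [0=2,0->3,1->3,2->3] -> levels [7 7 7 9]
Step 6: flows [0=2,3->0,3->1,3->2] -> levels [8 8 8 6]
  -> period-2 cycle: step 6 state = step 4 state; never stabilizes
  -> state at step 30: (30-4) mod 2 = 0, same as step 4 -> [8 8 8 6]

Answer: 8 8 8 6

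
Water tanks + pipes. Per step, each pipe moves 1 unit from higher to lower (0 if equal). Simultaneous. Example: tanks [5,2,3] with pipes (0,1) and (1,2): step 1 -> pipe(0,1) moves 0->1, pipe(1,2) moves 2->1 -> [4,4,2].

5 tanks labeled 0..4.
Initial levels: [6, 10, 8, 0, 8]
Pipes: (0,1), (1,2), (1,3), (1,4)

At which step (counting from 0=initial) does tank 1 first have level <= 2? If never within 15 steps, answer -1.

Step 1: flows [1->0,1->2,1->3,1->4] -> levels [7 6 9 1 9]
Step 2: flows [0->1,2->1,1->3,4->1] -> levels [6 8 8 2 8]
Step 3: flows [1->0,1=2,1->3,1=4] -> levels [7 6 8 3 8]
Step 4: flows [0->1,2->1,1->3,4->1] -> levels [6 8 7 4 7]
Step 5: flows [1->0,1->2,1->3,1->4] -> levels [7 4 8 5 8]
Step 6: flows [0->1,2->1,3->1,4->1] -> levels [6 8 7 4 7]
  -> period-2 cycle (repeats step 4); tank 1 never drops to <=2
Tank 1 never reaches <=2 within 15 steps

Answer: -1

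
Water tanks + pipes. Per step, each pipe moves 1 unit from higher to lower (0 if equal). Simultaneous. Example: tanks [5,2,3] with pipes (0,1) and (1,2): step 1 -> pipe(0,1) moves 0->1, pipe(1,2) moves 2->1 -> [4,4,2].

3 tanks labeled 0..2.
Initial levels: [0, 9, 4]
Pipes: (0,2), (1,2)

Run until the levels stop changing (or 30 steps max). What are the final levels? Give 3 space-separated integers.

Step 1: flows [2->0,1->2] -> levels [1 8 4]
Step 2: flows [2->0,1->2] -> levels [2 7 4]
Step 3: flows [2->0,1->2] -> levels [3 6 4]
Step 4: flows [2->0,1->2] -> levels [4 5 4]
Step 5: flows [0=2,1->2] -> levels [4 4 5]
Step 6: flows [2->0,2->1] -> levels [5 5 3]
Step 7: flows [0->2,1->2] -> levels [4 4 5]
  -> period-2 cycle: step 7 state = step 5 state; never stabilizes
  -> state at step 30: (30-5) mod 2 = 1, same as step 6 -> [5 5 3]

Answer: 5 5 3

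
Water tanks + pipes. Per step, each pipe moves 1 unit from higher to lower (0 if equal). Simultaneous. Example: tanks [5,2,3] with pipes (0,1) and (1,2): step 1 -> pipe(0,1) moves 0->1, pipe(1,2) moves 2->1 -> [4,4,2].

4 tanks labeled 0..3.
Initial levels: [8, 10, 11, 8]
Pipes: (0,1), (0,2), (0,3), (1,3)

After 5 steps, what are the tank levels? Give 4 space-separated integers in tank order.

Answer: 11 8 9 9

Derivation:
Step 1: flows [1->0,2->0,0=3,1->3] -> levels [10 8 10 9]
Step 2: flows [0->1,0=2,0->3,3->1] -> levels [8 10 10 9]
Step 3: flows [1->0,2->0,3->0,1->3] -> levels [11 8 9 9]
Step 4: flows [0->1,0->2,0->3,3->1] -> levels [8 10 10 9]
  -> period-2 cycle: step 4 state = step 2 state
  -> state at step 5: (5-2) mod 2 = 1, same as step 3 -> [11 8 9 9]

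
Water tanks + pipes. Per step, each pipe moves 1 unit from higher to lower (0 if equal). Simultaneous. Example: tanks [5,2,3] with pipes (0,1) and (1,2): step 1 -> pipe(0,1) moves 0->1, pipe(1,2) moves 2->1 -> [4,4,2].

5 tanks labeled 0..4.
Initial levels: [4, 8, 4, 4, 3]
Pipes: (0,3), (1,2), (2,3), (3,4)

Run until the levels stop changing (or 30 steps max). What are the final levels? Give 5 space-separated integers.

Step 1: flows [0=3,1->2,2=3,3->4] -> levels [4 7 5 3 4]
Step 2: flows [0->3,1->2,2->3,4->3] -> levels [3 6 5 6 3]
Step 3: flows [3->0,1->2,3->2,3->4] -> levels [4 5 7 3 4]
Step 4: flows [0->3,2->1,2->3,4->3] -> levels [3 6 5 6 3]
  -> period-2 cycle: step 4 state = step 2 state; never stabilizes
  -> state at step 30: (30-2) mod 2 = 0, same as step 2 -> [3 6 5 6 3]

Answer: 3 6 5 6 3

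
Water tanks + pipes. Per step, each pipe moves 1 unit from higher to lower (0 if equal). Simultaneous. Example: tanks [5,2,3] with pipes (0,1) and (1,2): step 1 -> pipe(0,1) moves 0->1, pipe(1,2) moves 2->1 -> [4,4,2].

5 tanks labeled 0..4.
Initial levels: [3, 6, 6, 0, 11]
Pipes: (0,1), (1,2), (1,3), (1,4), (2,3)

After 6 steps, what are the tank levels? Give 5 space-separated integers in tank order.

Step 1: flows [1->0,1=2,1->3,4->1,2->3] -> levels [4 5 5 2 10]
Step 2: flows [1->0,1=2,1->3,4->1,2->3] -> levels [5 4 4 4 9]
Step 3: flows [0->1,1=2,1=3,4->1,2=3] -> levels [4 6 4 4 8]
Step 4: flows [1->0,1->2,1->3,4->1,2=3] -> levels [5 4 5 5 7]
Step 5: flows [0->1,2->1,3->1,4->1,2=3] -> levels [4 8 4 4 6]
Step 6: flows [1->0,1->2,1->3,1->4,2=3] -> levels [5 4 5 5 7]

Answer: 5 4 5 5 7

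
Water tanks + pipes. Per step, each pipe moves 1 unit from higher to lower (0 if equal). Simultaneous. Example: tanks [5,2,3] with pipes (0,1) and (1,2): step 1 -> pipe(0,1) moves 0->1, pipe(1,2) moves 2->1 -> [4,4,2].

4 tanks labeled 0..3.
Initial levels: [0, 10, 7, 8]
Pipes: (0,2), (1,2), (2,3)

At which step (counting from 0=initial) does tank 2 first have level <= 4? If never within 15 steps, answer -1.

Answer: 7

Derivation:
Step 1: flows [2->0,1->2,3->2] -> levels [1 9 8 7]
Step 2: flows [2->0,1->2,2->3] -> levels [2 8 7 8]
Step 3: flows [2->0,1->2,3->2] -> levels [3 7 8 7]
Step 4: flows [2->0,2->1,2->3] -> levels [4 8 5 8]
Step 5: flows [2->0,1->2,3->2] -> levels [5 7 6 7]
Step 6: flows [2->0,1->2,3->2] -> levels [6 6 7 6]
Step 7: flows [2->0,2->1,2->3] -> levels [7 7 4 7]
Tank 2 first reaches <=4 at step 7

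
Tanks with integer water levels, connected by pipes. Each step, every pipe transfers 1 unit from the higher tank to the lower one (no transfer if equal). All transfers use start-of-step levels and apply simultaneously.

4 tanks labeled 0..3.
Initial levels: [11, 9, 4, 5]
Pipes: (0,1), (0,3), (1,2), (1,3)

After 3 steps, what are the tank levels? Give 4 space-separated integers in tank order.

Step 1: flows [0->1,0->3,1->2,1->3] -> levels [9 8 5 7]
Step 2: flows [0->1,0->3,1->2,1->3] -> levels [7 7 6 9]
Step 3: flows [0=1,3->0,1->2,3->1] -> levels [8 7 7 7]

Answer: 8 7 7 7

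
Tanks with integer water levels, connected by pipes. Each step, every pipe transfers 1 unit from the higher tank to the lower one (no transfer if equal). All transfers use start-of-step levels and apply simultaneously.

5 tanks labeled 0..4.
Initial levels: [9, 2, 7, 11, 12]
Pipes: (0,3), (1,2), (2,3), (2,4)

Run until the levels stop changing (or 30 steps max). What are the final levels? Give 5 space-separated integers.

Answer: 8 8 6 10 9

Derivation:
Step 1: flows [3->0,2->1,3->2,4->2] -> levels [10 3 8 9 11]
Step 2: flows [0->3,2->1,3->2,4->2] -> levels [9 4 9 9 10]
Step 3: flows [0=3,2->1,2=3,4->2] -> levels [9 5 9 9 9]
Step 4: flows [0=3,2->1,2=3,2=4] -> levels [9 6 8 9 9]
Step 5: flows [0=3,2->1,3->2,4->2] -> levels [9 7 9 8 8]
Step 6: flows [0->3,2->1,2->3,2->4] -> levels [8 8 6 10 9]
Step 7: flows [3->0,1->2,3->2,4->2] -> levels [9 7 9 8 8]
  -> period-2 cycle: step 7 state = step 5 state; never stabilizes
  -> state at step 30: (30-5) mod 2 = 1, same as step 6 -> [8 8 6 10 9]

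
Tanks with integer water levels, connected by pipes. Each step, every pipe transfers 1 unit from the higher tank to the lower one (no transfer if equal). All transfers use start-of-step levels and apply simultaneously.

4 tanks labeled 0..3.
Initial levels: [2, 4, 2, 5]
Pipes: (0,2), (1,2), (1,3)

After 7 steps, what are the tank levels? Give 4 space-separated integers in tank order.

Step 1: flows [0=2,1->2,3->1] -> levels [2 4 3 4]
Step 2: flows [2->0,1->2,1=3] -> levels [3 3 3 4]
Step 3: flows [0=2,1=2,3->1] -> levels [3 4 3 3]
Step 4: flows [0=2,1->2,1->3] -> levels [3 2 4 4]
Step 5: flows [2->0,2->1,3->1] -> levels [4 4 2 3]
Step 6: flows [0->2,1->2,1->3] -> levels [3 2 4 4]
  -> period-2 cycle: step 6 state = step 4 state
  -> state at step 7: (7-4) mod 2 = 1, same as step 5 -> [4 4 2 3]

Answer: 4 4 2 3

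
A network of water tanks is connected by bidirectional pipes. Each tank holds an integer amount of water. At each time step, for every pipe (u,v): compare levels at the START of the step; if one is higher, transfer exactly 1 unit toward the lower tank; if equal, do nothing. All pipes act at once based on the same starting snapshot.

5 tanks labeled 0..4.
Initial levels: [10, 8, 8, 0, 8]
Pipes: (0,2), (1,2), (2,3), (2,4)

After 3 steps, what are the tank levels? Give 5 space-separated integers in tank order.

Step 1: flows [0->2,1=2,2->3,2=4] -> levels [9 8 8 1 8]
Step 2: flows [0->2,1=2,2->3,2=4] -> levels [8 8 8 2 8]
Step 3: flows [0=2,1=2,2->3,2=4] -> levels [8 8 7 3 8]

Answer: 8 8 7 3 8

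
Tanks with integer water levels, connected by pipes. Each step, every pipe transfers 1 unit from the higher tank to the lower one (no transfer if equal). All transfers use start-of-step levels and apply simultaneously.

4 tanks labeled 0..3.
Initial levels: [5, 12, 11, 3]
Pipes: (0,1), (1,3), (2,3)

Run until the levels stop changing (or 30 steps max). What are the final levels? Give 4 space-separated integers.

Step 1: flows [1->0,1->3,2->3] -> levels [6 10 10 5]
Step 2: flows [1->0,1->3,2->3] -> levels [7 8 9 7]
Step 3: flows [1->0,1->3,2->3] -> levels [8 6 8 9]
Step 4: flows [0->1,3->1,3->2] -> levels [7 8 9 7]
  -> period-2 cycle: step 4 state = step 2 state; never stabilizes
  -> state at step 30: (30-2) mod 2 = 0, same as step 2 -> [7 8 9 7]

Answer: 7 8 9 7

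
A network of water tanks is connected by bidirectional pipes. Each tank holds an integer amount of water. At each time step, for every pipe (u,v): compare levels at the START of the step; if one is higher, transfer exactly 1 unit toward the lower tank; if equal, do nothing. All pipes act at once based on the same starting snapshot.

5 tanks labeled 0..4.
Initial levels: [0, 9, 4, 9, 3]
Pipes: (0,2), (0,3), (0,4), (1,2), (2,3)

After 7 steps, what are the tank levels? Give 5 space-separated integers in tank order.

Answer: 7 6 3 5 4

Derivation:
Step 1: flows [2->0,3->0,4->0,1->2,3->2] -> levels [3 8 5 7 2]
Step 2: flows [2->0,3->0,0->4,1->2,3->2] -> levels [4 7 6 5 3]
Step 3: flows [2->0,3->0,0->4,1->2,2->3] -> levels [5 6 5 5 4]
Step 4: flows [0=2,0=3,0->4,1->2,2=3] -> levels [4 5 6 5 5]
Step 5: flows [2->0,3->0,4->0,2->1,2->3] -> levels [7 6 3 5 4]
Step 6: flows [0->2,0->3,0->4,1->2,3->2] -> levels [4 5 6 5 5]
  -> period-2 cycle: step 6 state = step 4 state
  -> state at step 7: (7-4) mod 2 = 1, same as step 5 -> [7 6 3 5 4]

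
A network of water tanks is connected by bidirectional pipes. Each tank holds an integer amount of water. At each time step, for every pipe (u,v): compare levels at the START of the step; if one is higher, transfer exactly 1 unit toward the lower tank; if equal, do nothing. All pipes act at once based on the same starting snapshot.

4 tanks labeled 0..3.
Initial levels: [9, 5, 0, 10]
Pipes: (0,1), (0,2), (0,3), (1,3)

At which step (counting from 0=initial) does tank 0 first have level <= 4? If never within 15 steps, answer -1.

Step 1: flows [0->1,0->2,3->0,3->1] -> levels [8 7 1 8]
Step 2: flows [0->1,0->2,0=3,3->1] -> levels [6 9 2 7]
Step 3: flows [1->0,0->2,3->0,1->3] -> levels [7 7 3 7]
Step 4: flows [0=1,0->2,0=3,1=3] -> levels [6 7 4 7]
Step 5: flows [1->0,0->2,3->0,1=3] -> levels [7 6 5 6]
Step 6: flows [0->1,0->2,0->3,1=3] -> levels [4 7 6 7]
Tank 0 first reaches <=4 at step 6

Answer: 6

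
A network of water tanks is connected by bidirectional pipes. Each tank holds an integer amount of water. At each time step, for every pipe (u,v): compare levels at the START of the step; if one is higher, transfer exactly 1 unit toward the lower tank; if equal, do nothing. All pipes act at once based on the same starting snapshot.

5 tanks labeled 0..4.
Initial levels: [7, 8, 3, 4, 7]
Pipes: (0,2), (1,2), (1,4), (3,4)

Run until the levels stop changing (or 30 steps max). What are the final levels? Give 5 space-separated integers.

Step 1: flows [0->2,1->2,1->4,4->3] -> levels [6 6 5 5 7]
Step 2: flows [0->2,1->2,4->1,4->3] -> levels [5 6 7 6 5]
Step 3: flows [2->0,2->1,1->4,3->4] -> levels [6 6 5 5 7]
  -> period-2 cycle: step 3 state = step 1 state; never stabilizes
  -> state at step 30: (30-1) mod 2 = 1, same as step 2 -> [5 6 7 6 5]

Answer: 5 6 7 6 5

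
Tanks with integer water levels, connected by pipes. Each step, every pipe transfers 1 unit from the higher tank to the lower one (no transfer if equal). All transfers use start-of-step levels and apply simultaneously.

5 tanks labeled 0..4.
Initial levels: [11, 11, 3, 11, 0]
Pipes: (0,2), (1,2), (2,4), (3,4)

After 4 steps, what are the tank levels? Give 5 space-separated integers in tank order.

Answer: 7 7 8 7 7

Derivation:
Step 1: flows [0->2,1->2,2->4,3->4] -> levels [10 10 4 10 2]
Step 2: flows [0->2,1->2,2->4,3->4] -> levels [9 9 5 9 4]
Step 3: flows [0->2,1->2,2->4,3->4] -> levels [8 8 6 8 6]
Step 4: flows [0->2,1->2,2=4,3->4] -> levels [7 7 8 7 7]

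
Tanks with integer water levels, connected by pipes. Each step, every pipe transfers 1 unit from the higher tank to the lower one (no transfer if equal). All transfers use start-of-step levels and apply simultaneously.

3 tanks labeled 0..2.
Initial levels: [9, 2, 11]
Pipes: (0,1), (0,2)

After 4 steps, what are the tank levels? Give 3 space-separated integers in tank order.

Step 1: flows [0->1,2->0] -> levels [9 3 10]
Step 2: flows [0->1,2->0] -> levels [9 4 9]
Step 3: flows [0->1,0=2] -> levels [8 5 9]
Step 4: flows [0->1,2->0] -> levels [8 6 8]

Answer: 8 6 8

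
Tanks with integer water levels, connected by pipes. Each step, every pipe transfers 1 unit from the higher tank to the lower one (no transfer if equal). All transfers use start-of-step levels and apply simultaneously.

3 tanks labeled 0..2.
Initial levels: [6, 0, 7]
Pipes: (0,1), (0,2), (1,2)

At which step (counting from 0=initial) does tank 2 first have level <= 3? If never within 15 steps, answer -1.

Step 1: flows [0->1,2->0,2->1] -> levels [6 2 5]
Step 2: flows [0->1,0->2,2->1] -> levels [4 4 5]
Step 3: flows [0=1,2->0,2->1] -> levels [5 5 3]
Tank 2 first reaches <=3 at step 3

Answer: 3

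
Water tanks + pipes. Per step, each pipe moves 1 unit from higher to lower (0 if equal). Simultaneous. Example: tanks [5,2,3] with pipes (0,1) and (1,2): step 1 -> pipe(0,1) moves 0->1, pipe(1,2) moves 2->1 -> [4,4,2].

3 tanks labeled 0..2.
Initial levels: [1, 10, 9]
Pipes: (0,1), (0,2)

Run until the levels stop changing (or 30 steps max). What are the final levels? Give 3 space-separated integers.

Step 1: flows [1->0,2->0] -> levels [3 9 8]
Step 2: flows [1->0,2->0] -> levels [5 8 7]
Step 3: flows [1->0,2->0] -> levels [7 7 6]
Step 4: flows [0=1,0->2] -> levels [6 7 7]
Step 5: flows [1->0,2->0] -> levels [8 6 6]
Step 6: flows [0->1,0->2] -> levels [6 7 7]
  -> period-2 cycle: step 6 state = step 4 state; never stabilizes
  -> state at step 30: (30-4) mod 2 = 0, same as step 4 -> [6 7 7]

Answer: 6 7 7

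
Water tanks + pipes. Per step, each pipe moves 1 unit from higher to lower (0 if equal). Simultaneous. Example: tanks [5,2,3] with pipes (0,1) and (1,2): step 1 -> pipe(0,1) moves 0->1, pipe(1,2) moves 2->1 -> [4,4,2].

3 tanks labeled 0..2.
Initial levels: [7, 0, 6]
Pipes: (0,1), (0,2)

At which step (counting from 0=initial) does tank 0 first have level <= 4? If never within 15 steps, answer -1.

Step 1: flows [0->1,0->2] -> levels [5 1 7]
Step 2: flows [0->1,2->0] -> levels [5 2 6]
Step 3: flows [0->1,2->0] -> levels [5 3 5]
Step 4: flows [0->1,0=2] -> levels [4 4 5]
Tank 0 first reaches <=4 at step 4

Answer: 4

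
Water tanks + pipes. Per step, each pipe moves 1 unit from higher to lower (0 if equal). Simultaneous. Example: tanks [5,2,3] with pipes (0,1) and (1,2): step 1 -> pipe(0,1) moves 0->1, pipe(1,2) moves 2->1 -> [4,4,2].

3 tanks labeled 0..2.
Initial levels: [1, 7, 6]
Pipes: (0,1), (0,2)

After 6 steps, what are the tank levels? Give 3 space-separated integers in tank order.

Answer: 6 4 4

Derivation:
Step 1: flows [1->0,2->0] -> levels [3 6 5]
Step 2: flows [1->0,2->0] -> levels [5 5 4]
Step 3: flows [0=1,0->2] -> levels [4 5 5]
Step 4: flows [1->0,2->0] -> levels [6 4 4]
Step 5: flows [0->1,0->2] -> levels [4 5 5]
  -> period-2 cycle: step 5 state = step 3 state
  -> state at step 6: (6-3) mod 2 = 1, same as step 4 -> [6 4 4]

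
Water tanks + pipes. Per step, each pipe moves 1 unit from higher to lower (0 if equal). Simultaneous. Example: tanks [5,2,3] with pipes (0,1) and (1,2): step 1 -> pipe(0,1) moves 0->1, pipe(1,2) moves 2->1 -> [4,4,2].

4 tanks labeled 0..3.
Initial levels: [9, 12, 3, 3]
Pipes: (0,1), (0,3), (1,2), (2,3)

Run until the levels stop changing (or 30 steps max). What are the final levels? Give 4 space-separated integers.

Answer: 8 6 8 5

Derivation:
Step 1: flows [1->0,0->3,1->2,2=3] -> levels [9 10 4 4]
Step 2: flows [1->0,0->3,1->2,2=3] -> levels [9 8 5 5]
Step 3: flows [0->1,0->3,1->2,2=3] -> levels [7 8 6 6]
Step 4: flows [1->0,0->3,1->2,2=3] -> levels [7 6 7 7]
Step 5: flows [0->1,0=3,2->1,2=3] -> levels [6 8 6 7]
Step 6: flows [1->0,3->0,1->2,3->2] -> levels [8 6 8 5]
Step 7: flows [0->1,0->3,2->1,2->3] -> levels [6 8 6 7]
  -> period-2 cycle: step 7 state = step 5 state; never stabilizes
  -> state at step 30: (30-5) mod 2 = 1, same as step 6 -> [8 6 8 5]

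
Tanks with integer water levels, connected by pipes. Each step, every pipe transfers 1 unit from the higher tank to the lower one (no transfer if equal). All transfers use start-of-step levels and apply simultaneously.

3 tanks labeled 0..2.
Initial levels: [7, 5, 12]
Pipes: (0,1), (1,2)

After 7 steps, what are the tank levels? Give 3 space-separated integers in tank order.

Answer: 8 8 8

Derivation:
Step 1: flows [0->1,2->1] -> levels [6 7 11]
Step 2: flows [1->0,2->1] -> levels [7 7 10]
Step 3: flows [0=1,2->1] -> levels [7 8 9]
Step 4: flows [1->0,2->1] -> levels [8 8 8]
Step 5: flows [0=1,1=2] -> levels [8 8 8]
  -> stable; steps 6..7 unchanged -> [8 8 8]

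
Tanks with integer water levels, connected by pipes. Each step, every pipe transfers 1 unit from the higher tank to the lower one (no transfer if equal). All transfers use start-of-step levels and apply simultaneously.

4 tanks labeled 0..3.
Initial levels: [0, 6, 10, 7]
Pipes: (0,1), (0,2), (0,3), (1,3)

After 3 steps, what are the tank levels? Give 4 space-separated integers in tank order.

Step 1: flows [1->0,2->0,3->0,3->1] -> levels [3 6 9 5]
Step 2: flows [1->0,2->0,3->0,1->3] -> levels [6 4 8 5]
Step 3: flows [0->1,2->0,0->3,3->1] -> levels [5 6 7 5]

Answer: 5 6 7 5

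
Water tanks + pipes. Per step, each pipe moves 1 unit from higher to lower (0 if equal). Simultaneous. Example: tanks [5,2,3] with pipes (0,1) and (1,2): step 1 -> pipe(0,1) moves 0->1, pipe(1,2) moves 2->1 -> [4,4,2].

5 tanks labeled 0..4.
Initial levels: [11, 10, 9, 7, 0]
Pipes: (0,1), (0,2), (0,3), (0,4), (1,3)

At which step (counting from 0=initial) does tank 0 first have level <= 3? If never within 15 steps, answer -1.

Step 1: flows [0->1,0->2,0->3,0->4,1->3] -> levels [7 10 10 9 1]
Step 2: flows [1->0,2->0,3->0,0->4,1->3] -> levels [9 8 9 9 2]
Step 3: flows [0->1,0=2,0=3,0->4,3->1] -> levels [7 10 9 8 3]
Step 4: flows [1->0,2->0,3->0,0->4,1->3] -> levels [9 8 8 8 4]
Step 5: flows [0->1,0->2,0->3,0->4,1=3] -> levels [5 9 9 9 5]
Step 6: flows [1->0,2->0,3->0,0=4,1=3] -> levels [8 8 8 8 5]
Step 7: flows [0=1,0=2,0=3,0->4,1=3] -> levels [7 8 8 8 6]
Step 8: flows [1->0,2->0,3->0,0->4,1=3] -> levels [9 7 7 7 7]
Step 9: flows [0->1,0->2,0->3,0->4,1=3] -> levels [5 8 8 8 8]
Step 10: flows [1->0,2->0,3->0,4->0,1=3] -> levels [9 7 7 7 7]
  -> period-2 cycle (repeats step 8); tank 0 never drops to <=3
Tank 0 never reaches <=3 within 15 steps

Answer: -1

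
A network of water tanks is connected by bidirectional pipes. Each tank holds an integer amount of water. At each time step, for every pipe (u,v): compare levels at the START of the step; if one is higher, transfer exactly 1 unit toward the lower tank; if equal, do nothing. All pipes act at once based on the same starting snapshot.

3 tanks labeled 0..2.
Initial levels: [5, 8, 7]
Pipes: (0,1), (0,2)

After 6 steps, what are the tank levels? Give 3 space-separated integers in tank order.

Step 1: flows [1->0,2->0] -> levels [7 7 6]
Step 2: flows [0=1,0->2] -> levels [6 7 7]
Step 3: flows [1->0,2->0] -> levels [8 6 6]
Step 4: flows [0->1,0->2] -> levels [6 7 7]
  -> period-2 cycle: step 4 state = step 2 state
  -> state at step 6: (6-2) mod 2 = 0, same as step 2 -> [6 7 7]

Answer: 6 7 7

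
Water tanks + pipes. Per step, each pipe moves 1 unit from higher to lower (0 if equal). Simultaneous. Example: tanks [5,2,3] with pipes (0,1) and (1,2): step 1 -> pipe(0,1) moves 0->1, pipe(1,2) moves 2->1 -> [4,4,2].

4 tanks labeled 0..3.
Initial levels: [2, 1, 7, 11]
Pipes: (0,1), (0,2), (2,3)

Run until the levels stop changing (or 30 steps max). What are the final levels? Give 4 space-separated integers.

Step 1: flows [0->1,2->0,3->2] -> levels [2 2 7 10]
Step 2: flows [0=1,2->0,3->2] -> levels [3 2 7 9]
Step 3: flows [0->1,2->0,3->2] -> levels [3 3 7 8]
Step 4: flows [0=1,2->0,3->2] -> levels [4 3 7 7]
Step 5: flows [0->1,2->0,2=3] -> levels [4 4 6 7]
Step 6: flows [0=1,2->0,3->2] -> levels [5 4 6 6]
Step 7: flows [0->1,2->0,2=3] -> levels [5 5 5 6]
Step 8: flows [0=1,0=2,3->2] -> levels [5 5 6 5]
Step 9: flows [0=1,2->0,2->3] -> levels [6 5 4 6]
Step 10: flows [0->1,0->2,3->2] -> levels [4 6 6 5]
Step 11: flows [1->0,2->0,2->3] -> levels [6 5 4 6]
  -> period-2 cycle: step 11 state = step 9 state; never stabilizes
  -> state at step 30: (30-9) mod 2 = 1, same as step 10 -> [4 6 6 5]

Answer: 4 6 6 5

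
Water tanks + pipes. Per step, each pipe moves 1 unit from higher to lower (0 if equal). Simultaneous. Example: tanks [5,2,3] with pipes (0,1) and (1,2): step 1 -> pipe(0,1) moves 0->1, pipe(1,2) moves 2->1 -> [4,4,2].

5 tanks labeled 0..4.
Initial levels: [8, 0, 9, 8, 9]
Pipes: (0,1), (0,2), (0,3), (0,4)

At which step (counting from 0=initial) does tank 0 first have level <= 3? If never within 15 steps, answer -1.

Answer: -1

Derivation:
Step 1: flows [0->1,2->0,0=3,4->0] -> levels [9 1 8 8 8]
Step 2: flows [0->1,0->2,0->3,0->4] -> levels [5 2 9 9 9]
Step 3: flows [0->1,2->0,3->0,4->0] -> levels [7 3 8 8 8]
Step 4: flows [0->1,2->0,3->0,4->0] -> levels [9 4 7 7 7]
Step 5: flows [0->1,0->2,0->3,0->4] -> levels [5 5 8 8 8]
Step 6: flows [0=1,2->0,3->0,4->0] -> levels [8 5 7 7 7]
Step 7: flows [0->1,0->2,0->3,0->4] -> levels [4 6 8 8 8]
Step 8: flows [1->0,2->0,3->0,4->0] -> levels [8 5 7 7 7]
  -> period-2 cycle (repeats step 6); tank 0 never drops to <=3
Tank 0 never reaches <=3 within 15 steps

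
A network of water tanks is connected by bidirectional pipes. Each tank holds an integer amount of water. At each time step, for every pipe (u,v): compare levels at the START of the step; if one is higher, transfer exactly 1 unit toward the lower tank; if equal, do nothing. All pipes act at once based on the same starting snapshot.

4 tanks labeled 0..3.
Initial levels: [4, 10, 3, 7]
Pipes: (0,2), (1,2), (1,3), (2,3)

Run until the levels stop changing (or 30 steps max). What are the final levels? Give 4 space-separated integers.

Answer: 5 6 7 6

Derivation:
Step 1: flows [0->2,1->2,1->3,3->2] -> levels [3 8 6 7]
Step 2: flows [2->0,1->2,1->3,3->2] -> levels [4 6 7 7]
Step 3: flows [2->0,2->1,3->1,2=3] -> levels [5 8 5 6]
Step 4: flows [0=2,1->2,1->3,3->2] -> levels [5 6 7 6]
Step 5: flows [2->0,2->1,1=3,2->3] -> levels [6 7 4 7]
Step 6: flows [0->2,1->2,1=3,3->2] -> levels [5 6 7 6]
  -> period-2 cycle: step 6 state = step 4 state; never stabilizes
  -> state at step 30: (30-4) mod 2 = 0, same as step 4 -> [5 6 7 6]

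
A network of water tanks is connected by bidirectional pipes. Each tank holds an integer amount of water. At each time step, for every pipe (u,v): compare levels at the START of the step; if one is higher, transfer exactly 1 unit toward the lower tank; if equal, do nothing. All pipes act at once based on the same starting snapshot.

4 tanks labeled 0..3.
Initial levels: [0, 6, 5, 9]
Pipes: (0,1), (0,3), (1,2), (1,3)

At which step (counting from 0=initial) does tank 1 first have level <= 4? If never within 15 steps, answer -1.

Answer: 3

Derivation:
Step 1: flows [1->0,3->0,1->2,3->1] -> levels [2 5 6 7]
Step 2: flows [1->0,3->0,2->1,3->1] -> levels [4 6 5 5]
Step 3: flows [1->0,3->0,1->2,1->3] -> levels [6 3 6 5]
Tank 1 first reaches <=4 at step 3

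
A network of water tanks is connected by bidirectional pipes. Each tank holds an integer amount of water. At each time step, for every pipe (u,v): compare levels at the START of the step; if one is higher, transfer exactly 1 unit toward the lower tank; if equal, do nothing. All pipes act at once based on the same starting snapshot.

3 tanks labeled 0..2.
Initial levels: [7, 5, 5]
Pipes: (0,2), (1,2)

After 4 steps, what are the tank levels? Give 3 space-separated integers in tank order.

Answer: 6 6 5

Derivation:
Step 1: flows [0->2,1=2] -> levels [6 5 6]
Step 2: flows [0=2,2->1] -> levels [6 6 5]
Step 3: flows [0->2,1->2] -> levels [5 5 7]
Step 4: flows [2->0,2->1] -> levels [6 6 5]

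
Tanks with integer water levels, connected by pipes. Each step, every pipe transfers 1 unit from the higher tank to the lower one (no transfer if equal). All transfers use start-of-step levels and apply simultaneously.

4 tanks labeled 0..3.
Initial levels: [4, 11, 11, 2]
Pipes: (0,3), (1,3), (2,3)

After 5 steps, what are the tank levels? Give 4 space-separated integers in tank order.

Step 1: flows [0->3,1->3,2->3] -> levels [3 10 10 5]
Step 2: flows [3->0,1->3,2->3] -> levels [4 9 9 6]
Step 3: flows [3->0,1->3,2->3] -> levels [5 8 8 7]
Step 4: flows [3->0,1->3,2->3] -> levels [6 7 7 8]
Step 5: flows [3->0,3->1,3->2] -> levels [7 8 8 5]

Answer: 7 8 8 5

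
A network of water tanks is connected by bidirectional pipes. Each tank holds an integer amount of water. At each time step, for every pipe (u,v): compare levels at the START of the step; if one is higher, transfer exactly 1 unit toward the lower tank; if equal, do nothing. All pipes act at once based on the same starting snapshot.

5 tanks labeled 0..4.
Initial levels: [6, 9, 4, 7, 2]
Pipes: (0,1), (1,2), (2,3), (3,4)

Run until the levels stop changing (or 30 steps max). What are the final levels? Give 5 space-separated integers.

Answer: 7 5 6 4 6

Derivation:
Step 1: flows [1->0,1->2,3->2,3->4] -> levels [7 7 6 5 3]
Step 2: flows [0=1,1->2,2->3,3->4] -> levels [7 6 6 5 4]
Step 3: flows [0->1,1=2,2->3,3->4] -> levels [6 7 5 5 5]
Step 4: flows [1->0,1->2,2=3,3=4] -> levels [7 5 6 5 5]
Step 5: flows [0->1,2->1,2->3,3=4] -> levels [6 7 4 6 5]
Step 6: flows [1->0,1->2,3->2,3->4] -> levels [7 5 6 4 6]
Step 7: flows [0->1,2->1,2->3,4->3] -> levels [6 7 4 6 5]
  -> period-2 cycle: step 7 state = step 5 state; never stabilizes
  -> state at step 30: (30-5) mod 2 = 1, same as step 6 -> [7 5 6 4 6]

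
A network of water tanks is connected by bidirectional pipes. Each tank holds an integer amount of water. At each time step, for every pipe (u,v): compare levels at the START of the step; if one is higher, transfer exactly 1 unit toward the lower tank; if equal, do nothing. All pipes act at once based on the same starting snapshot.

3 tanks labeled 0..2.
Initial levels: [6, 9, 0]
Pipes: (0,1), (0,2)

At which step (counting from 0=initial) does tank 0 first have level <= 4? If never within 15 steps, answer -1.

Answer: -1

Derivation:
Step 1: flows [1->0,0->2] -> levels [6 8 1]
Step 2: flows [1->0,0->2] -> levels [6 7 2]
Step 3: flows [1->0,0->2] -> levels [6 6 3]
Step 4: flows [0=1,0->2] -> levels [5 6 4]
Step 5: flows [1->0,0->2] -> levels [5 5 5]
Step 6: flows [0=1,0=2] -> levels [5 5 5]
  -> stable; tank 0 stays at 5 > 4
Tank 0 never reaches <=4 within 15 steps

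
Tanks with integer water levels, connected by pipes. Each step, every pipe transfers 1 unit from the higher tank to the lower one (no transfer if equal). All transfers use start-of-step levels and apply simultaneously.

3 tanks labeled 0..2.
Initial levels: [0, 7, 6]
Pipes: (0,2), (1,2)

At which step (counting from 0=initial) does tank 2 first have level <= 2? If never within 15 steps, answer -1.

Answer: -1

Derivation:
Step 1: flows [2->0,1->2] -> levels [1 6 6]
Step 2: flows [2->0,1=2] -> levels [2 6 5]
Step 3: flows [2->0,1->2] -> levels [3 5 5]
Step 4: flows [2->0,1=2] -> levels [4 5 4]
Step 5: flows [0=2,1->2] -> levels [4 4 5]
Step 6: flows [2->0,2->1] -> levels [5 5 3]
Step 7: flows [0->2,1->2] -> levels [4 4 5]
  -> period-2 cycle (repeats step 5); tank 2 never drops to <=2
Tank 2 never reaches <=2 within 15 steps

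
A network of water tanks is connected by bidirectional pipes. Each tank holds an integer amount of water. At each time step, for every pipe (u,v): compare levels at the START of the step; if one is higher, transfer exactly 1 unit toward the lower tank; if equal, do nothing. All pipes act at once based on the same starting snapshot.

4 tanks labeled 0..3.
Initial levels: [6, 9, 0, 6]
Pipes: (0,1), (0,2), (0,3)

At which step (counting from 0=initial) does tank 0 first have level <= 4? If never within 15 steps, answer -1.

Answer: 6

Derivation:
Step 1: flows [1->0,0->2,0=3] -> levels [6 8 1 6]
Step 2: flows [1->0,0->2,0=3] -> levels [6 7 2 6]
Step 3: flows [1->0,0->2,0=3] -> levels [6 6 3 6]
Step 4: flows [0=1,0->2,0=3] -> levels [5 6 4 6]
Step 5: flows [1->0,0->2,3->0] -> levels [6 5 5 5]
Step 6: flows [0->1,0->2,0->3] -> levels [3 6 6 6]
Tank 0 first reaches <=4 at step 6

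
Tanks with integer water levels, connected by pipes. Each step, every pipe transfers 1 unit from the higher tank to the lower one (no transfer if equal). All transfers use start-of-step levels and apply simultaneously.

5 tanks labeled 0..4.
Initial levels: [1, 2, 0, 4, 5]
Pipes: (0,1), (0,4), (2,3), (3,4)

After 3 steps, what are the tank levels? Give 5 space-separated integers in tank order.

Answer: 3 2 2 3 2

Derivation:
Step 1: flows [1->0,4->0,3->2,4->3] -> levels [3 1 1 4 3]
Step 2: flows [0->1,0=4,3->2,3->4] -> levels [2 2 2 2 4]
Step 3: flows [0=1,4->0,2=3,4->3] -> levels [3 2 2 3 2]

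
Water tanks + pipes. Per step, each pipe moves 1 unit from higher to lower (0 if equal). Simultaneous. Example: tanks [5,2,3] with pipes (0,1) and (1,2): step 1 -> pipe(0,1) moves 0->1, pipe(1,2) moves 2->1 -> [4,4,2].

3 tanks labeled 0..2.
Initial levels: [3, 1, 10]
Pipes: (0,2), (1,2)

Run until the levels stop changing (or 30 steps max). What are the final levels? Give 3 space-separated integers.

Step 1: flows [2->0,2->1] -> levels [4 2 8]
Step 2: flows [2->0,2->1] -> levels [5 3 6]
Step 3: flows [2->0,2->1] -> levels [6 4 4]
Step 4: flows [0->2,1=2] -> levels [5 4 5]
Step 5: flows [0=2,2->1] -> levels [5 5 4]
Step 6: flows [0->2,1->2] -> levels [4 4 6]
Step 7: flows [2->0,2->1] -> levels [5 5 4]
  -> period-2 cycle: step 7 state = step 5 state; never stabilizes
  -> state at step 30: (30-5) mod 2 = 1, same as step 6 -> [4 4 6]

Answer: 4 4 6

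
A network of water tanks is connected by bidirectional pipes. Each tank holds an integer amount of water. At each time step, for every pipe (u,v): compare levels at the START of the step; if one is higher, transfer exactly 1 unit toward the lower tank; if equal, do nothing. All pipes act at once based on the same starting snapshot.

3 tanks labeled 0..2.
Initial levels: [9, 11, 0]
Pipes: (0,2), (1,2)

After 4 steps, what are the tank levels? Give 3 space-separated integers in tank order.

Step 1: flows [0->2,1->2] -> levels [8 10 2]
Step 2: flows [0->2,1->2] -> levels [7 9 4]
Step 3: flows [0->2,1->2] -> levels [6 8 6]
Step 4: flows [0=2,1->2] -> levels [6 7 7]

Answer: 6 7 7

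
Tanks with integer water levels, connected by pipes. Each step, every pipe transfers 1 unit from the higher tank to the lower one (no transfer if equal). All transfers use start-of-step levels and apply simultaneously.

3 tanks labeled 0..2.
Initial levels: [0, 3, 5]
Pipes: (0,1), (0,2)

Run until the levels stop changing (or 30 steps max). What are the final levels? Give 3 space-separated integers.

Step 1: flows [1->0,2->0] -> levels [2 2 4]
Step 2: flows [0=1,2->0] -> levels [3 2 3]
Step 3: flows [0->1,0=2] -> levels [2 3 3]
Step 4: flows [1->0,2->0] -> levels [4 2 2]
Step 5: flows [0->1,0->2] -> levels [2 3 3]
  -> period-2 cycle: step 5 state = step 3 state; never stabilizes
  -> state at step 30: (30-3) mod 2 = 1, same as step 4 -> [4 2 2]

Answer: 4 2 2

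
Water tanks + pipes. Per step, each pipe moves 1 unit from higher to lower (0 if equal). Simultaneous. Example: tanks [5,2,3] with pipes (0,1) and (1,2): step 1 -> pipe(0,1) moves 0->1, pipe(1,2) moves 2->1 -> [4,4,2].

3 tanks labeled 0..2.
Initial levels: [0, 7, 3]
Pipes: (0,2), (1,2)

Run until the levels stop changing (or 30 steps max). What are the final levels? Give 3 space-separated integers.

Step 1: flows [2->0,1->2] -> levels [1 6 3]
Step 2: flows [2->0,1->2] -> levels [2 5 3]
Step 3: flows [2->0,1->2] -> levels [3 4 3]
Step 4: flows [0=2,1->2] -> levels [3 3 4]
Step 5: flows [2->0,2->1] -> levels [4 4 2]
Step 6: flows [0->2,1->2] -> levels [3 3 4]
  -> period-2 cycle: step 6 state = step 4 state; never stabilizes
  -> state at step 30: (30-4) mod 2 = 0, same as step 4 -> [3 3 4]

Answer: 3 3 4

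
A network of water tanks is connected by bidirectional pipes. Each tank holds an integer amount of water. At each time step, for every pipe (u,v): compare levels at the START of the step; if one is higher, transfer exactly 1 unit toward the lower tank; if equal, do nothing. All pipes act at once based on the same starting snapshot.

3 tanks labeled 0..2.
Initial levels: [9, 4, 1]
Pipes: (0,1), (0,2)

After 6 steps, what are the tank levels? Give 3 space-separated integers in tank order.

Answer: 4 5 5

Derivation:
Step 1: flows [0->1,0->2] -> levels [7 5 2]
Step 2: flows [0->1,0->2] -> levels [5 6 3]
Step 3: flows [1->0,0->2] -> levels [5 5 4]
Step 4: flows [0=1,0->2] -> levels [4 5 5]
Step 5: flows [1->0,2->0] -> levels [6 4 4]
Step 6: flows [0->1,0->2] -> levels [4 5 5]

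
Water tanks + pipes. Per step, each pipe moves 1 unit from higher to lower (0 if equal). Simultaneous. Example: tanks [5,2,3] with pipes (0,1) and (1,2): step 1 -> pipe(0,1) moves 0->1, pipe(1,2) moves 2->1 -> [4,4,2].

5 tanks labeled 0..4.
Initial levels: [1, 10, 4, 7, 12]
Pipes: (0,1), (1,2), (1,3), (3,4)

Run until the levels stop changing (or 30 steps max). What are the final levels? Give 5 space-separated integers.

Step 1: flows [1->0,1->2,1->3,4->3] -> levels [2 7 5 9 11]
Step 2: flows [1->0,1->2,3->1,4->3] -> levels [3 6 6 9 10]
Step 3: flows [1->0,1=2,3->1,4->3] -> levels [4 6 6 9 9]
Step 4: flows [1->0,1=2,3->1,3=4] -> levels [5 6 6 8 9]
Step 5: flows [1->0,1=2,3->1,4->3] -> levels [6 6 6 8 8]
Step 6: flows [0=1,1=2,3->1,3=4] -> levels [6 7 6 7 8]
Step 7: flows [1->0,1->2,1=3,4->3] -> levels [7 5 7 8 7]
Step 8: flows [0->1,2->1,3->1,3->4] -> levels [6 8 6 6 8]
Step 9: flows [1->0,1->2,1->3,4->3] -> levels [7 5 7 8 7]
  -> period-2 cycle: step 9 state = step 7 state; never stabilizes
  -> state at step 30: (30-7) mod 2 = 1, same as step 8 -> [6 8 6 6 8]

Answer: 6 8 6 6 8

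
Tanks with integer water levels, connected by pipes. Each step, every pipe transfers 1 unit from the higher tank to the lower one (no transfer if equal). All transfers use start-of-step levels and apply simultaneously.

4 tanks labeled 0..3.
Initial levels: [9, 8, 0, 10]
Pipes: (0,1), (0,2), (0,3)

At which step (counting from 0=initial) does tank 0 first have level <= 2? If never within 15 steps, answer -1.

Step 1: flows [0->1,0->2,3->0] -> levels [8 9 1 9]
Step 2: flows [1->0,0->2,3->0] -> levels [9 8 2 8]
Step 3: flows [0->1,0->2,0->3] -> levels [6 9 3 9]
Step 4: flows [1->0,0->2,3->0] -> levels [7 8 4 8]
Step 5: flows [1->0,0->2,3->0] -> levels [8 7 5 7]
Step 6: flows [0->1,0->2,0->3] -> levels [5 8 6 8]
Step 7: flows [1->0,2->0,3->0] -> levels [8 7 5 7]
  -> period-2 cycle (repeats step 5); tank 0 never drops to <=2
Tank 0 never reaches <=2 within 15 steps

Answer: -1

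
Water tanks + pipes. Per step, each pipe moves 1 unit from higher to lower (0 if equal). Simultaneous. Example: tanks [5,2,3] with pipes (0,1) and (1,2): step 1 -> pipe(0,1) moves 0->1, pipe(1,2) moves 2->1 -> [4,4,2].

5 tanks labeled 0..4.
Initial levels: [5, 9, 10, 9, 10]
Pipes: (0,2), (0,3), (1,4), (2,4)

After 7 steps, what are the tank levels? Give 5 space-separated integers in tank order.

Step 1: flows [2->0,3->0,4->1,2=4] -> levels [7 10 9 8 9]
Step 2: flows [2->0,3->0,1->4,2=4] -> levels [9 9 8 7 10]
Step 3: flows [0->2,0->3,4->1,4->2] -> levels [7 10 10 8 8]
Step 4: flows [2->0,3->0,1->4,2->4] -> levels [9 9 8 7 10]
  -> period-2 cycle: step 4 state = step 2 state
  -> state at step 7: (7-2) mod 2 = 1, same as step 3 -> [7 10 10 8 8]

Answer: 7 10 10 8 8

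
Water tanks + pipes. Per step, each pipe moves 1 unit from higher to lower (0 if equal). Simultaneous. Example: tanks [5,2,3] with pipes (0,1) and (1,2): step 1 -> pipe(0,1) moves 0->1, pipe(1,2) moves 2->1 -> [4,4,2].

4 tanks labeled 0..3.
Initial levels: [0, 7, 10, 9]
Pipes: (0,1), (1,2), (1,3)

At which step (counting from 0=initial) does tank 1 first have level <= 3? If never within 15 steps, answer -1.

Answer: -1

Derivation:
Step 1: flows [1->0,2->1,3->1] -> levels [1 8 9 8]
Step 2: flows [1->0,2->1,1=3] -> levels [2 8 8 8]
Step 3: flows [1->0,1=2,1=3] -> levels [3 7 8 8]
Step 4: flows [1->0,2->1,3->1] -> levels [4 8 7 7]
Step 5: flows [1->0,1->2,1->3] -> levels [5 5 8 8]
Step 6: flows [0=1,2->1,3->1] -> levels [5 7 7 7]
Step 7: flows [1->0,1=2,1=3] -> levels [6 6 7 7]
Step 8: flows [0=1,2->1,3->1] -> levels [6 8 6 6]
Step 9: flows [1->0,1->2,1->3] -> levels [7 5 7 7]
Step 10: flows [0->1,2->1,3->1] -> levels [6 8 6 6]
  -> period-2 cycle (repeats step 8); tank 1 never drops to <=3
Tank 1 never reaches <=3 within 15 steps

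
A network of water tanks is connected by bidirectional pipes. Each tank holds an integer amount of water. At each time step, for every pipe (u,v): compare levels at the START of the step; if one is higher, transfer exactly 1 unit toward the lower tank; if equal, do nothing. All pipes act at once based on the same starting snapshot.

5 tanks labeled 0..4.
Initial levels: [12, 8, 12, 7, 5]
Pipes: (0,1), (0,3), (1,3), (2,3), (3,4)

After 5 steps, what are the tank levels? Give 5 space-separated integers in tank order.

Step 1: flows [0->1,0->3,1->3,2->3,3->4] -> levels [10 8 11 9 6]
Step 2: flows [0->1,0->3,3->1,2->3,3->4] -> levels [8 10 10 9 7]
Step 3: flows [1->0,3->0,1->3,2->3,3->4] -> levels [10 8 9 9 8]
Step 4: flows [0->1,0->3,3->1,2=3,3->4] -> levels [8 10 9 8 9]
Step 5: flows [1->0,0=3,1->3,2->3,4->3] -> levels [9 8 8 11 8]

Answer: 9 8 8 11 8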